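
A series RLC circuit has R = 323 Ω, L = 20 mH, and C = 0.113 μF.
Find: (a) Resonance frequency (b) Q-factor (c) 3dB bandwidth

Step 1 — Resonance: ω₀ = 1/√(LC) = 1/√(0.02·1.13e-07) = 2.104e+04 rad/s.
Step 2 — f₀ = ω₀/(2π) = 3348 Hz.
Step 3 — Series Q: Q = ω₀L/R = 2.104e+04·0.02/323 = 1.302.
Step 4 — Bandwidth: Δω = ω₀/Q = 1.615e+04 rad/s; BW = Δω/(2π) = 2570 Hz.

(a) f₀ = 3348 Hz  (b) Q = 1.302  (c) BW = 2570 Hz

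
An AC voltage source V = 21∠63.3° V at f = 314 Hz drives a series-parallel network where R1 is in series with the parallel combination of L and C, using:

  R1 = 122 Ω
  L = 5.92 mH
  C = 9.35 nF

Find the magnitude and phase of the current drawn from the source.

Step 1 — Angular frequency: ω = 2π·f = 2π·314 = 1973 rad/s.
Step 2 — Component impedances:
  R1: Z = R = 122 Ω
  L: Z = jωL = j·1973·0.00592 = 0 + j11.68 Ω
  C: Z = 1/(jωC) = -j/(ω·C) = 0 - j5.421e+04 Ω
Step 3 — Parallel branch: L || C = 1/(1/L + 1/C) = 0 + j11.68 Ω.
Step 4 — Series with R1: Z_total = R1 + (L || C) = 122 + j11.68 Ω = 122.6∠5.5° Ω.
Step 5 — Source phasor: V = 21∠63.3° V = 9.436 + j18.76 V.
Step 6 — Ohm's law: I = V / Z_total = (9.436 + j18.76) / (122 + j11.68) = 0.09123 + j0.145 A.
Step 7 — Convert to polar: |I| = 0.1713 A, ∠I = 57.8°.

I = 0.1713∠57.8° A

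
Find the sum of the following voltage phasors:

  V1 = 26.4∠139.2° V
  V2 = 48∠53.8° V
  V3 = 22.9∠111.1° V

Step 1 — Convert each phasor to rectangular form:
  V1 = 26.4·(cos(139.2°) + j·sin(139.2°)) = -19.98 + j17.25 V
  V2 = 48·(cos(53.8°) + j·sin(53.8°)) = 28.35 + j38.73 V
  V3 = 22.9·(cos(111.1°) + j·sin(111.1°)) = -8.244 + j21.36 V
Step 2 — Sum components: V_total = 0.1205 + j77.35 V.
Step 3 — Convert to polar: |V_total| = 77.35 V, ∠V_total = 89.9°.

V_total = 77.35∠89.9° V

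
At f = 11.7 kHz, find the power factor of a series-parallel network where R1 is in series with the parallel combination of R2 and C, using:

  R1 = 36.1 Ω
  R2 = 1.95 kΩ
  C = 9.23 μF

Step 1 — Angular frequency: ω = 2π·f = 2π·1.17e+04 = 7.351e+04 rad/s.
Step 2 — Component impedances:
  R1: Z = R = 36.1 Ω
  R2: Z = R = 1950 Ω
  C: Z = 1/(jωC) = -j/(ω·C) = 0 - j1.474 Ω
Step 3 — Parallel branch: R2 || C = 1/(1/R2 + 1/C) = 0.001114 - j1.474 Ω.
Step 4 — Series with R1: Z_total = R1 + (R2 || C) = 36.1 - j1.474 Ω = 36.13∠-2.3° Ω.
Step 5 — Power factor: PF = cos(φ) = Re(Z)/|Z| = 36.1/36.13 = 0.9992.
Step 6 — Type: Im(Z) = -1.474 ⇒ leading (phase φ = -2.3°).

PF = 0.9992 (leading, φ = -2.3°)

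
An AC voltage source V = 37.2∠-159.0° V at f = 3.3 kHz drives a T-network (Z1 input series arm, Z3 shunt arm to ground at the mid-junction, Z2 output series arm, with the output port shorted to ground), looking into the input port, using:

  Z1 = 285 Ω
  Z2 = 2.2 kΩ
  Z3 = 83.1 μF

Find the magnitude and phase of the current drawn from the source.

Step 1 — Angular frequency: ω = 2π·f = 2π·3300 = 2.073e+04 rad/s.
Step 2 — Component impedances:
  Z1: Z = R = 285 Ω
  Z2: Z = R = 2200 Ω
  Z3: Z = 1/(jωC) = -j/(ω·C) = 0 - j0.5804 Ω
Step 3 — With the output port shorted to ground, the output series arm Z2 runs from the junction to ground; the shunt arm Z3 also runs from the junction to ground. They appear in parallel: Z3 || Z2 = 0.0001531 - j0.5804 Ω.
Step 4 — Series with input arm Z1: Z_in = Z1 + (Z3 || Z2) = 285 - j0.5804 Ω = 285∠-0.1° Ω.
Step 5 — Source phasor: V = 37.2∠-159.0° V = -34.73 - j13.33 V.
Step 6 — Ohm's law: I = V / Z_total = (-34.73 - j13.33) / (285 - j0.5804) = -0.1218 - j0.04702 A.
Step 7 — Convert to polar: |I| = 0.1305 A, ∠I = -158.9°.

I = 0.1305∠-158.9° A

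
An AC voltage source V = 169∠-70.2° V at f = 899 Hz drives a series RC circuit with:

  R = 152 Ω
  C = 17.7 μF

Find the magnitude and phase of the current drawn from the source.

Step 1 — Angular frequency: ω = 2π·f = 2π·899 = 5649 rad/s.
Step 2 — Component impedances:
  R: Z = R = 152 Ω
  C: Z = 1/(jωC) = -j/(ω·C) = 0 - j10 Ω
Step 3 — Series combination: Z_total = R + C = 152 - j10 Ω = 152.3∠-3.8° Ω.
Step 4 — Source phasor: V = 169∠-70.2° V = 57.25 - j159 V.
Step 5 — Ohm's law: I = V / Z_total = (57.25 - j159) / (152 - j10) = 0.4435 - j1.017 A.
Step 6 — Convert to polar: |I| = 1.109 A, ∠I = -66.4°.

I = 1.109∠-66.4° A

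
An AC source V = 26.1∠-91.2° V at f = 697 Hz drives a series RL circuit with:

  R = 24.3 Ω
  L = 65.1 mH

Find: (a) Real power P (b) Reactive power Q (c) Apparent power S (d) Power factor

Step 1 — Angular frequency: ω = 2π·f = 2π·697 = 4379 rad/s.
Step 2 — Component impedances:
  R: Z = R = 24.3 Ω
  L: Z = jωL = j·4379·0.0651 = 0 + j285.1 Ω
Step 3 — Series combination: Z_total = R + L = 24.3 + j285.1 Ω = 286.1∠85.1° Ω.
Step 4 — Source phasor: V = 26.1∠-91.2° V = -0.5466 - j26.09 V.
Step 5 — Current: I = V / Z = -0.09103 - j0.005842 A = 0.09122∠-176.3° A.
Step 6 — Complex power: S = V·I* = 0.2022 + j2.372 VA.
Step 7 — Real power: P = Re(S) = 0.2022 W.
Step 8 — Reactive power: Q = Im(S) = 2.372 VAR.
Step 9 — Apparent power: |S| = 2.381 VA.
Step 10 — Power factor: PF = P/|S| = 0.08493 (lagging).

(a) P = 0.2022 W  (b) Q = 2.372 VAR  (c) S = 2.381 VA  (d) PF = 0.08493 (lagging)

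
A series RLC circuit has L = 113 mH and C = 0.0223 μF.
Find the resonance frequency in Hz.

Step 1 — Resonance condition Im(Z)=0 gives ω₀ = 1/√(LC).
Step 2 — ω₀ = 1/√(0.113·2.23e-08) = 1.992e+04 rad/s.
Step 3 — f₀ = ω₀/(2π) = 3171 Hz.

f₀ = 3171 Hz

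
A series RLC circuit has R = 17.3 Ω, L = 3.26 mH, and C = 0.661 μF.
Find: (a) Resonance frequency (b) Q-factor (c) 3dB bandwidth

Step 1 — Resonance: ω₀ = 1/√(LC) = 1/√(0.00326·6.61e-07) = 2.154e+04 rad/s.
Step 2 — f₀ = ω₀/(2π) = 3429 Hz.
Step 3 — Series Q: Q = ω₀L/R = 2.154e+04·0.00326/17.3 = 4.059.
Step 4 — Bandwidth: Δω = ω₀/Q = 5307 rad/s; BW = Δω/(2π) = 844.6 Hz.

(a) f₀ = 3429 Hz  (b) Q = 4.059  (c) BW = 844.6 Hz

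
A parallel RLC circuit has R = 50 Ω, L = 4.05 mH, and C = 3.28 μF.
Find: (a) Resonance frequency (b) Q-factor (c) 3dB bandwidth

Step 1 — Resonance: ω₀ = 1/√(LC) = 1/√(0.00405·3.28e-06) = 8676 rad/s.
Step 2 — f₀ = ω₀/(2π) = 1381 Hz.
Step 3 — Parallel Q: Q = R/(ω₀L) = 50/(8676·0.00405) = 1.423.
Step 4 — Bandwidth: Δω = ω₀/Q = 6098 rad/s; BW = Δω/(2π) = 970.5 Hz.

(a) f₀ = 1381 Hz  (b) Q = 1.423  (c) BW = 970.5 Hz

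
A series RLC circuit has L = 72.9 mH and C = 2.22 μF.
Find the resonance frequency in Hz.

Step 1 — Resonance condition Im(Z)=0 gives ω₀ = 1/√(LC).
Step 2 — ω₀ = 1/√(0.0729·2.22e-06) = 2486 rad/s.
Step 3 — f₀ = ω₀/(2π) = 395.6 Hz.

f₀ = 395.6 Hz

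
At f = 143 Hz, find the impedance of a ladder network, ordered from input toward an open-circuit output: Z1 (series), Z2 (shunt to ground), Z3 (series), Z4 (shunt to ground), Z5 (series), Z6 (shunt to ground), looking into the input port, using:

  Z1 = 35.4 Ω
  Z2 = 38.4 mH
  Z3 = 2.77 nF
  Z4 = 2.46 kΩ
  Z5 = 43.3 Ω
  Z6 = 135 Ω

Step 1 — Angular frequency: ω = 2π·f = 2π·143 = 898.5 rad/s.
Step 2 — Component impedances:
  Z1: Z = R = 35.4 Ω
  Z2: Z = jωL = j·898.5·0.0384 = 0 + j34.5 Ω
  Z3: Z = 1/(jωC) = -j/(ω·C) = 0 - j4.018e+05 Ω
  Z4: Z = R = 2460 Ω
  Z5: Z = R = 43.3 Ω
  Z6: Z = R = 135 Ω
Step 3 — Ladder network (open output): work backward from the far end, alternating series and parallel combinations. Z_in = 35.4 + j34.51 Ω = 49.43∠44.3° Ω.

Z = 35.4 + j34.51 Ω = 49.43∠44.3° Ω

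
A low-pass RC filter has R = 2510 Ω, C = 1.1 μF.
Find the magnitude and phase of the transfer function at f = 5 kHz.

Step 1 — Angular frequency: ω = 2π·5000 = 3.142e+04 rad/s.
Step 2 — Transfer function: H(jω) = 1/(1 + jωRC).
Step 3 — Denominator: 1 + jωRC = 1 + j·3.142e+04·2510·1.1e-06 = 1 + j86.74.
Step 4 — H = 0.0001329 - j0.01153.
Step 5 — Magnitude: |H| = 0.01153 (-38.8 dB); phase: φ = -89.3°.

|H| = 0.01153 (-38.8 dB), φ = -89.3°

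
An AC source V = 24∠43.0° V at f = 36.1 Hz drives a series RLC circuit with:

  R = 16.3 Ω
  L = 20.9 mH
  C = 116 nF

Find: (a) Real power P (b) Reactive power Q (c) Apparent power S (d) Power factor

Step 1 — Angular frequency: ω = 2π·f = 2π·36.1 = 226.8 rad/s.
Step 2 — Component impedances:
  R: Z = R = 16.3 Ω
  L: Z = jωL = j·226.8·0.0209 = 0 + j4.741 Ω
  C: Z = 1/(jωC) = -j/(ω·C) = 0 - j3.801e+04 Ω
Step 3 — Series combination: Z_total = R + L + C = 16.3 - j3.8e+04 Ω = 3.8e+04∠-90.0° Ω.
Step 4 — Source phasor: V = 24∠43.0° V = 17.55 + j16.37 V.
Step 5 — Current: I = V / Z = -0.0004305 + j0.0004621 A = 0.0006316∠133.0° A.
Step 6 — Complex power: S = V·I* = 6.501e-06 - j0.01516 VA.
Step 7 — Real power: P = Re(S) = 6.501e-06 W.
Step 8 — Reactive power: Q = Im(S) = -0.01516 VAR.
Step 9 — Apparent power: |S| = 0.01516 VA.
Step 10 — Power factor: PF = P/|S| = 0.0004289 (leading).

(a) P = 6.501e-06 W  (b) Q = -0.01516 VAR  (c) S = 0.01516 VA  (d) PF = 0.0004289 (leading)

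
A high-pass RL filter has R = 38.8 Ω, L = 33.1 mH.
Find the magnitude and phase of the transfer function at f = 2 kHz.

Step 1 — Angular frequency: ω = 2π·2000 = 1.257e+04 rad/s.
Step 2 — Transfer function: H(jω) = jωL/(R + jωL).
Step 3 — Numerator jωL = j·415.9; denominator R + jωL = 38.8 + j415.9.
Step 4 — H = 0.9914 + j0.09248.
Step 5 — Magnitude: |H| = 0.9957 (-0.0 dB); phase: φ = 5.3°.

|H| = 0.9957 (-0.0 dB), φ = 5.3°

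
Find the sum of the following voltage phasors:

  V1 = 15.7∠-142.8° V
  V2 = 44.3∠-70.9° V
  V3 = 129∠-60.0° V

Step 1 — Convert each phasor to rectangular form:
  V1 = 15.7·(cos(-142.8°) + j·sin(-142.8°)) = -12.51 - j9.492 V
  V2 = 44.3·(cos(-70.9°) + j·sin(-70.9°)) = 14.5 - j41.86 V
  V3 = 129·(cos(-60.0°) + j·sin(-60.0°)) = 64.5 - j111.7 V
Step 2 — Sum components: V_total = 66.49 - j163.1 V.
Step 3 — Convert to polar: |V_total| = 176.1 V, ∠V_total = -67.8°.

V_total = 176.1∠-67.8° V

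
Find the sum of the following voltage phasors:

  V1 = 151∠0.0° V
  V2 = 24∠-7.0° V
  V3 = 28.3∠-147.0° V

Step 1 — Convert each phasor to rectangular form:
  V1 = 151·(cos(0.0°) + j·sin(0.0°)) = 151 V
  V2 = 24·(cos(-7.0°) + j·sin(-7.0°)) = 23.82 - j2.925 V
  V3 = 28.3·(cos(-147.0°) + j·sin(-147.0°)) = -23.73 - j15.41 V
Step 2 — Sum components: V_total = 151.1 - j18.34 V.
Step 3 — Convert to polar: |V_total| = 152.2 V, ∠V_total = -6.9°.

V_total = 152.2∠-6.9° V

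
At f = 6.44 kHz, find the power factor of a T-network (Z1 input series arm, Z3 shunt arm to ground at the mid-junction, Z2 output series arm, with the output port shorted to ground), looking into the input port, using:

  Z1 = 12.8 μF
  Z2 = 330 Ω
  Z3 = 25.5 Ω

Step 1 — Angular frequency: ω = 2π·f = 2π·6440 = 4.046e+04 rad/s.
Step 2 — Component impedances:
  Z1: Z = 1/(jωC) = -j/(ω·C) = 0 - j1.931 Ω
  Z2: Z = R = 330 Ω
  Z3: Z = R = 25.5 Ω
Step 3 — With the output port shorted to ground, the output series arm Z2 runs from the junction to ground; the shunt arm Z3 also runs from the junction to ground. They appear in parallel: Z3 || Z2 = 23.67 Ω.
Step 4 — Series with input arm Z1: Z_in = Z1 + (Z3 || Z2) = 23.67 - j1.931 Ω = 23.75∠-4.7° Ω.
Step 5 — Power factor: PF = cos(φ) = Re(Z)/|Z| = 23.671/23.749 = 0.9967.
Step 6 — Type: Im(Z) = -1.931 ⇒ leading (phase φ = -4.7°).

PF = 0.9967 (leading, φ = -4.7°)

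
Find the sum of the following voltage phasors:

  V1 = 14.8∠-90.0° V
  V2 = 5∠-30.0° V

Step 1 — Convert each phasor to rectangular form:
  V1 = 14.8·(cos(-90.0°) + j·sin(-90.0°)) = 0 - j14.8 V
  V2 = 5·(cos(-30.0°) + j·sin(-30.0°)) = 4.33 - j2.5 V
Step 2 — Sum components: V_total = 4.33 - j17.3 V.
Step 3 — Convert to polar: |V_total| = 17.83 V, ∠V_total = -75.9°.

V_total = 17.83∠-75.9° V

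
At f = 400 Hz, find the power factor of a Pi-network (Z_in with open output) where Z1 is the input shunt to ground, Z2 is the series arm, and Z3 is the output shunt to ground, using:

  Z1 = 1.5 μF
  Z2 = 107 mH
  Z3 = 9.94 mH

Step 1 — Angular frequency: ω = 2π·f = 2π·400 = 2513 rad/s.
Step 2 — Component impedances:
  Z1: Z = 1/(jωC) = -j/(ω·C) = 0 - j265.3 Ω
  Z2: Z = jωL = j·2513·0.107 = 0 + j268.9 Ω
  Z3: Z = jωL = j·2513·0.00994 = 0 + j24.98 Ω
Step 3 — With open output, the series arm Z2 and the output shunt Z3 appear in series to ground: Z2 + Z3 = 0 + j293.9 Ω.
Step 4 — Parallel with input shunt Z1: Z_in = Z1 || (Z2 + Z3) = 0 - j2722 Ω = 2722∠-90.0° Ω.
Step 5 — Power factor: PF = cos(φ) = Re(Z)/|Z| = 0/2722 = 0.
Step 6 — Type: Im(Z) = -2722 ⇒ leading (phase φ = -90.0°).

PF = 0 (leading, φ = -90.0°)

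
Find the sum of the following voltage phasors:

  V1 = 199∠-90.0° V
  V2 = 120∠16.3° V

Step 1 — Convert each phasor to rectangular form:
  V1 = 199·(cos(-90.0°) + j·sin(-90.0°)) = 0 - j199 V
  V2 = 120·(cos(16.3°) + j·sin(16.3°)) = 115.2 + j33.68 V
Step 2 — Sum components: V_total = 115.2 - j165.3 V.
Step 3 — Convert to polar: |V_total| = 201.5 V, ∠V_total = -55.1°.

V_total = 201.5∠-55.1° V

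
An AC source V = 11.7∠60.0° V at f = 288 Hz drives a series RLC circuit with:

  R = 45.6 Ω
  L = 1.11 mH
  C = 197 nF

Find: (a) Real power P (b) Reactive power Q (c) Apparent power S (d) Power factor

Step 1 — Angular frequency: ω = 2π·f = 2π·288 = 1810 rad/s.
Step 2 — Component impedances:
  R: Z = R = 45.6 Ω
  L: Z = jωL = j·1810·0.00111 = 0 + j2.009 Ω
  C: Z = 1/(jωC) = -j/(ω·C) = 0 - j2805 Ω
Step 3 — Series combination: Z_total = R + L + C = 45.6 - j2803 Ω = 2804∠-89.1° Ω.
Step 4 — Source phasor: V = 11.7∠60.0° V = 5.85 + j10.13 V.
Step 5 — Current: I = V / Z = -0.00358 + j0.002145 A = 0.004173∠149.1° A.
Step 6 — Complex power: S = V·I* = 0.0007942 - j0.04882 VA.
Step 7 — Real power: P = Re(S) = 0.0007942 W.
Step 8 — Reactive power: Q = Im(S) = -0.04882 VAR.
Step 9 — Apparent power: |S| = 0.04883 VA.
Step 10 — Power factor: PF = P/|S| = 0.01627 (leading).

(a) P = 0.0007942 W  (b) Q = -0.04882 VAR  (c) S = 0.04883 VA  (d) PF = 0.01627 (leading)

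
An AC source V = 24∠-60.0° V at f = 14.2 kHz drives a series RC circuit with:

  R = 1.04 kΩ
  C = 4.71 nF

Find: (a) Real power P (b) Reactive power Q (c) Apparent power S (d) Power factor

Step 1 — Angular frequency: ω = 2π·f = 2π·1.42e+04 = 8.922e+04 rad/s.
Step 2 — Component impedances:
  R: Z = R = 1040 Ω
  C: Z = 1/(jωC) = -j/(ω·C) = 0 - j2380 Ω
Step 3 — Series combination: Z_total = R + C = 1040 - j2380 Ω = 2597∠-66.4° Ω.
Step 4 — Source phasor: V = 24∠-60.0° V = 12 - j20.78 V.
Step 5 — Current: I = V / Z = 0.009184 + j0.001029 A = 0.009242∠6.4° A.
Step 6 — Complex power: S = V·I* = 0.08882 - j0.2032 VA.
Step 7 — Real power: P = Re(S) = 0.08882 W.
Step 8 — Reactive power: Q = Im(S) = -0.2032 VAR.
Step 9 — Apparent power: |S| = 0.2218 VA.
Step 10 — Power factor: PF = P/|S| = 0.4005 (leading).

(a) P = 0.08882 W  (b) Q = -0.2032 VAR  (c) S = 0.2218 VA  (d) PF = 0.4005 (leading)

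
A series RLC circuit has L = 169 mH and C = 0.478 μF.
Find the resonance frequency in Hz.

Step 1 — Resonance condition Im(Z)=0 gives ω₀ = 1/√(LC).
Step 2 — ω₀ = 1/√(0.169·4.78e-07) = 3518 rad/s.
Step 3 — f₀ = ω₀/(2π) = 560 Hz.

f₀ = 560 Hz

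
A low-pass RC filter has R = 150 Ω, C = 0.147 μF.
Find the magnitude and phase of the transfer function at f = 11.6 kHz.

Step 1 — Angular frequency: ω = 2π·1.16e+04 = 7.288e+04 rad/s.
Step 2 — Transfer function: H(jω) = 1/(1 + jωRC).
Step 3 — Denominator: 1 + jωRC = 1 + j·7.288e+04·150·1.47e-07 = 1 + j1.607.
Step 4 — H = 0.2791 - j0.4486.
Step 5 — Magnitude: |H| = 0.5283 (-5.5 dB); phase: φ = -58.1°.

|H| = 0.5283 (-5.5 dB), φ = -58.1°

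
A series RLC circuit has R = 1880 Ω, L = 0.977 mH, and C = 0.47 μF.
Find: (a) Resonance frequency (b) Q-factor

Step 1 — Resonance condition Im(Z)=0 gives ω₀ = 1/√(LC).
Step 2 — ω₀ = 1/√(0.000977·4.7e-07) = 4.667e+04 rad/s.
Step 3 — f₀ = ω₀/(2π) = 7427 Hz.
Step 4 — Series Q: Q = ω₀L/R = 4.667e+04·0.000977/1880 = 0.02425.

(a) f₀ = 7427 Hz  (b) Q = 0.02425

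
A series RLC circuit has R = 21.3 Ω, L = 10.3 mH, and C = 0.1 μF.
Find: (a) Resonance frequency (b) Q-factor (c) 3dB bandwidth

Step 1 — Resonance: ω₀ = 1/√(LC) = 1/√(0.0103·1e-07) = 3.116e+04 rad/s.
Step 2 — f₀ = ω₀/(2π) = 4959 Hz.
Step 3 — Series Q: Q = ω₀L/R = 3.116e+04·0.0103/21.3 = 15.07.
Step 4 — Bandwidth: Δω = ω₀/Q = 2068 rad/s; BW = Δω/(2π) = 329.1 Hz.

(a) f₀ = 4959 Hz  (b) Q = 15.07  (c) BW = 329.1 Hz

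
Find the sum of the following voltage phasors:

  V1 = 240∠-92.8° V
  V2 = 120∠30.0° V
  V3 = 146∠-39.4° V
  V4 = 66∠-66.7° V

Step 1 — Convert each phasor to rectangular form:
  V1 = 240·(cos(-92.8°) + j·sin(-92.8°)) = -11.72 - j239.7 V
  V2 = 120·(cos(30.0°) + j·sin(30.0°)) = 103.9 + j60 V
  V3 = 146·(cos(-39.4°) + j·sin(-39.4°)) = 112.8 - j92.67 V
  V4 = 66·(cos(-66.7°) + j·sin(-66.7°)) = 26.11 - j60.62 V
Step 2 — Sum components: V_total = 231.1 - j333 V.
Step 3 — Convert to polar: |V_total| = 405.3 V, ∠V_total = -55.2°.

V_total = 405.3∠-55.2° V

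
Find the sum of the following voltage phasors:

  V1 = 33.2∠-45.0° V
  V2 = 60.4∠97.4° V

Step 1 — Convert each phasor to rectangular form:
  V1 = 33.2·(cos(-45.0°) + j·sin(-45.0°)) = 23.48 - j23.48 V
  V2 = 60.4·(cos(97.4°) + j·sin(97.4°)) = -7.779 + j59.9 V
Step 2 — Sum components: V_total = 15.7 + j36.42 V.
Step 3 — Convert to polar: |V_total| = 39.66 V, ∠V_total = 66.7°.

V_total = 39.66∠66.7° V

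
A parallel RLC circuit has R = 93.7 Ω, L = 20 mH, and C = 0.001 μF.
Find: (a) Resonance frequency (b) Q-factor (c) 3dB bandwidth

Step 1 — Resonance: ω₀ = 1/√(LC) = 1/√(0.02·1e-09) = 2.236e+05 rad/s.
Step 2 — f₀ = ω₀/(2π) = 3.559e+04 Hz.
Step 3 — Parallel Q: Q = R/(ω₀L) = 93.7/(2.236e+05·0.02) = 0.02095.
Step 4 — Bandwidth: Δω = ω₀/Q = 1.067e+07 rad/s; BW = Δω/(2π) = 1.699e+06 Hz.

(a) f₀ = 3.559e+04 Hz  (b) Q = 0.02095  (c) BW = 1.699e+06 Hz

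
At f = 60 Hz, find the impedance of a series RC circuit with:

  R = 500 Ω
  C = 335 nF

Step 1 — Angular frequency: ω = 2π·f = 2π·60 = 377 rad/s.
Step 2 — Component impedances:
  R: Z = R = 500 Ω
  C: Z = 1/(jωC) = -j/(ω·C) = 0 - j7918 Ω
Step 3 — Series combination: Z_total = R + C = 500 - j7918 Ω = 7934∠-86.4° Ω.

Z = 500 - j7918 Ω = 7934∠-86.4° Ω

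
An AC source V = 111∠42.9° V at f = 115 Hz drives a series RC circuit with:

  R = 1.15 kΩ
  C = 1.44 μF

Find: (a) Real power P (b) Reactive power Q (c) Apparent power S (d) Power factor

Step 1 — Angular frequency: ω = 2π·f = 2π·115 = 722.6 rad/s.
Step 2 — Component impedances:
  R: Z = R = 1150 Ω
  C: Z = 1/(jωC) = -j/(ω·C) = 0 - j961.1 Ω
Step 3 — Series combination: Z_total = R + C = 1150 - j961.1 Ω = 1499∠-39.9° Ω.
Step 4 — Source phasor: V = 111∠42.9° V = 81.31 + j75.56 V.
Step 5 — Current: I = V / Z = 0.0093 + j0.07348 A = 0.07406∠82.8° A.
Step 6 — Complex power: S = V·I* = 6.308 - j5.272 VA.
Step 7 — Real power: P = Re(S) = 6.308 W.
Step 8 — Reactive power: Q = Im(S) = -5.272 VAR.
Step 9 — Apparent power: |S| = 8.221 VA.
Step 10 — Power factor: PF = P/|S| = 0.7673 (leading).

(a) P = 6.308 W  (b) Q = -5.272 VAR  (c) S = 8.221 VA  (d) PF = 0.7673 (leading)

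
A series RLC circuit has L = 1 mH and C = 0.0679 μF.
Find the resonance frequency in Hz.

Step 1 — Resonance condition Im(Z)=0 gives ω₀ = 1/√(LC).
Step 2 — ω₀ = 1/√(0.001·6.79e-08) = 1.214e+05 rad/s.
Step 3 — f₀ = ω₀/(2π) = 1.931e+04 Hz.

f₀ = 1.931e+04 Hz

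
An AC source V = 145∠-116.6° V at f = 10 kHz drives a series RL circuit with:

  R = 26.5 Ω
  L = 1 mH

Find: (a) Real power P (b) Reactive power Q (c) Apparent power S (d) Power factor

Step 1 — Angular frequency: ω = 2π·f = 2π·1e+04 = 6.283e+04 rad/s.
Step 2 — Component impedances:
  R: Z = R = 26.5 Ω
  L: Z = jωL = j·6.283e+04·0.001 = 0 + j62.83 Ω
Step 3 — Series combination: Z_total = R + L = 26.5 + j62.83 Ω = 68.19∠67.1° Ω.
Step 4 — Source phasor: V = 145∠-116.6° V = -64.93 - j129.7 V.
Step 5 — Current: I = V / Z = -2.122 + j0.1384 A = 2.126∠176.3° A.
Step 6 — Complex power: S = V·I* = 119.8 + j284.1 VA.
Step 7 — Real power: P = Re(S) = 119.8 W.
Step 8 — Reactive power: Q = Im(S) = 284.1 VAR.
Step 9 — Apparent power: |S| = 308.3 VA.
Step 10 — Power factor: PF = P/|S| = 0.3886 (lagging).

(a) P = 119.8 W  (b) Q = 284.1 VAR  (c) S = 308.3 VA  (d) PF = 0.3886 (lagging)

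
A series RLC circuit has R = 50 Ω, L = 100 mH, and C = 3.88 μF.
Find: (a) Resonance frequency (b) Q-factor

Step 1 — Resonance condition Im(Z)=0 gives ω₀ = 1/√(LC).
Step 2 — ω₀ = 1/√(0.1·3.88e-06) = 1605 rad/s.
Step 3 — f₀ = ω₀/(2π) = 255.5 Hz.
Step 4 — Series Q: Q = ω₀L/R = 1605·0.1/50 = 3.211.

(a) f₀ = 255.5 Hz  (b) Q = 3.211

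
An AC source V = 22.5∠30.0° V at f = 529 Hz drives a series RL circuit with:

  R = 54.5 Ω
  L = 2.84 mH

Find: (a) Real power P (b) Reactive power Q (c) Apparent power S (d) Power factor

Step 1 — Angular frequency: ω = 2π·f = 2π·529 = 3324 rad/s.
Step 2 — Component impedances:
  R: Z = R = 54.5 Ω
  L: Z = jωL = j·3324·0.00284 = 0 + j9.44 Ω
Step 3 — Series combination: Z_total = R + L = 54.5 + j9.44 Ω = 55.31∠9.8° Ω.
Step 4 — Source phasor: V = 22.5∠30.0° V = 19.49 + j11.25 V.
Step 5 — Current: I = V / Z = 0.3818 + j0.1403 A = 0.4068∠20.2° A.
Step 6 — Complex power: S = V·I* = 9.018 + j1.562 VA.
Step 7 — Real power: P = Re(S) = 9.018 W.
Step 8 — Reactive power: Q = Im(S) = 1.562 VAR.
Step 9 — Apparent power: |S| = 9.153 VA.
Step 10 — Power factor: PF = P/|S| = 0.9853 (lagging).

(a) P = 9.018 W  (b) Q = 1.562 VAR  (c) S = 9.153 VA  (d) PF = 0.9853 (lagging)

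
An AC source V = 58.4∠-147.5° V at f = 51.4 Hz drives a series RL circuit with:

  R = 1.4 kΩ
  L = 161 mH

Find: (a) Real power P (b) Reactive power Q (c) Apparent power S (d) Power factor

Step 1 — Angular frequency: ω = 2π·f = 2π·51.4 = 323 rad/s.
Step 2 — Component impedances:
  R: Z = R = 1400 Ω
  L: Z = jωL = j·323·0.161 = 0 + j52 Ω
Step 3 — Series combination: Z_total = R + L = 1400 + j52 Ω = 1401∠2.1° Ω.
Step 4 — Source phasor: V = 58.4∠-147.5° V = -49.25 - j31.38 V.
Step 5 — Current: I = V / Z = -0.03596 - j0.02108 A = 0.04169∠-149.6° A.
Step 6 — Complex power: S = V·I* = 2.433 + j0.09035 VA.
Step 7 — Real power: P = Re(S) = 2.433 W.
Step 8 — Reactive power: Q = Im(S) = 0.09035 VAR.
Step 9 — Apparent power: |S| = 2.434 VA.
Step 10 — Power factor: PF = P/|S| = 0.9993 (lagging).

(a) P = 2.433 W  (b) Q = 0.09035 VAR  (c) S = 2.434 VA  (d) PF = 0.9993 (lagging)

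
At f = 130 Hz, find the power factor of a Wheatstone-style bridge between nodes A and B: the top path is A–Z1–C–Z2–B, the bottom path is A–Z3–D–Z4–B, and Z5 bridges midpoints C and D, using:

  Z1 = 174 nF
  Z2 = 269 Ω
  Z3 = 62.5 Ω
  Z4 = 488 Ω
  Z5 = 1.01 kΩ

Step 1 — Angular frequency: ω = 2π·f = 2π·130 = 816.8 rad/s.
Step 2 — Component impedances:
  Z1: Z = 1/(jωC) = -j/(ω·C) = 0 - j7036 Ω
  Z2: Z = R = 269 Ω
  Z3: Z = R = 62.5 Ω
  Z4: Z = R = 488 Ω
  Z5: Z = R = 1010 Ω
Step 3 — Bridge requires nodal analysis (the Z5 bridge couples midpoints C and D, so the two paths cannot be reduced to a simple series/parallel combination). Setting node B to ground and injecting 1 A at node A, the 3-node admittance system at A, C, D solves to V_A = Z_AB = 414.6 - j16.49 Ω = 414.9∠-2.3° Ω.
Step 4 — Power factor: PF = cos(φ) = Re(Z)/|Z| = 414.57/414.89 = 0.9992.
Step 5 — Type: Im(Z) = -16.49 ⇒ leading (phase φ = -2.3°).

PF = 0.9992 (leading, φ = -2.3°)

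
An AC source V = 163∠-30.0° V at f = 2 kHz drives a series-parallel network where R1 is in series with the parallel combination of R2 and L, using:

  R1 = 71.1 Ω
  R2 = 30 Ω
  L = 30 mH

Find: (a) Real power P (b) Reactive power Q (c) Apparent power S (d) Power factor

Step 1 — Angular frequency: ω = 2π·f = 2π·2000 = 1.257e+04 rad/s.
Step 2 — Component impedances:
  R1: Z = R = 71.1 Ω
  R2: Z = R = 30 Ω
  L: Z = jωL = j·1.257e+04·0.03 = 0 + j377 Ω
Step 3 — Parallel branch: R2 || L = 1/(1/R2 + 1/L) = 29.81 + j2.372 Ω.
Step 4 — Series with R1: Z_total = R1 + (R2 || L) = 100.9 + j2.372 Ω = 100.9∠1.3° Ω.
Step 5 — Source phasor: V = 163∠-30.0° V = 141.2 - j81.5 V.
Step 6 — Current: I = V / Z = 1.379 - j0.8401 A = 1.615∠-31.3° A.
Step 7 — Complex power: S = V·I* = 263.1 + j6.186 VA.
Step 8 — Real power: P = Re(S) = 263.1 W.
Step 9 — Reactive power: Q = Im(S) = 6.186 VAR.
Step 10 — Apparent power: |S| = 263.2 VA.
Step 11 — Power factor: PF = P/|S| = 0.9997 (lagging).

(a) P = 263.1 W  (b) Q = 6.186 VAR  (c) S = 263.2 VA  (d) PF = 0.9997 (lagging)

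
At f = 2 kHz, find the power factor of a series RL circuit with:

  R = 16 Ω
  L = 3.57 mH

Step 1 — Angular frequency: ω = 2π·f = 2π·2000 = 1.257e+04 rad/s.
Step 2 — Component impedances:
  R: Z = R = 16 Ω
  L: Z = jωL = j·1.257e+04·0.00357 = 0 + j44.86 Ω
Step 3 — Series combination: Z_total = R + L = 16 + j44.86 Ω = 47.63∠70.4° Ω.
Step 4 — Power factor: PF = cos(φ) = Re(Z)/|Z| = 16/47.63 = 0.3359.
Step 5 — Type: Im(Z) = 44.86 ⇒ lagging (phase φ = 70.4°).

PF = 0.3359 (lagging, φ = 70.4°)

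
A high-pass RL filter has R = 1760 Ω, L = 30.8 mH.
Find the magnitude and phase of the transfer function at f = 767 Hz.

Step 1 — Angular frequency: ω = 2π·767 = 4819 rad/s.
Step 2 — Transfer function: H(jω) = jωL/(R + jωL).
Step 3 — Numerator jωL = j·148.4; denominator R + jωL = 1760 + j148.4.
Step 4 — H = 0.007062 + j0.08374.
Step 5 — Magnitude: |H| = 0.08404 (-21.5 dB); phase: φ = 85.2°.

|H| = 0.08404 (-21.5 dB), φ = 85.2°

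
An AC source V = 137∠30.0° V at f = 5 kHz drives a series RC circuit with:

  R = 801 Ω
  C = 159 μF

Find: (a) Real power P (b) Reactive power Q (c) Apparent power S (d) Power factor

Step 1 — Angular frequency: ω = 2π·f = 2π·5000 = 3.142e+04 rad/s.
Step 2 — Component impedances:
  R: Z = R = 801 Ω
  C: Z = 1/(jωC) = -j/(ω·C) = 0 - j0.2002 Ω
Step 3 — Series combination: Z_total = R + C = 801 - j0.2002 Ω = 801∠-0.0° Ω.
Step 4 — Source phasor: V = 137∠30.0° V = 118.6 + j68.5 V.
Step 5 — Current: I = V / Z = 0.1481 + j0.08556 A = 0.171∠30.0° A.
Step 6 — Complex power: S = V·I* = 23.43 - j0.005856 VA.
Step 7 — Real power: P = Re(S) = 23.43 W.
Step 8 — Reactive power: Q = Im(S) = -0.005856 VAR.
Step 9 — Apparent power: |S| = 23.43 VA.
Step 10 — Power factor: PF = P/|S| = 1 (leading).

(a) P = 23.43 W  (b) Q = -0.005856 VAR  (c) S = 23.43 VA  (d) PF = 1 (leading)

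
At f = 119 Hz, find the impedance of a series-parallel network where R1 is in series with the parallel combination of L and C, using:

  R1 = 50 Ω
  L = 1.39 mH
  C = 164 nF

Step 1 — Angular frequency: ω = 2π·f = 2π·119 = 747.7 rad/s.
Step 2 — Component impedances:
  R1: Z = R = 50 Ω
  L: Z = jωL = j·747.7·0.00139 = 0 + j1.039 Ω
  C: Z = 1/(jωC) = -j/(ω·C) = 0 - j8155 Ω
Step 3 — Parallel branch: L || C = 1/(1/L + 1/C) = 0 + j1.039 Ω.
Step 4 — Series with R1: Z_total = R1 + (L || C) = 50 + j1.039 Ω = 50.01∠1.2° Ω.

Z = 50 + j1.039 Ω = 50.01∠1.2° Ω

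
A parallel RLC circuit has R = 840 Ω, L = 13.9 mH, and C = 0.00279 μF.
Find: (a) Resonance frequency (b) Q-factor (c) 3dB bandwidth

Step 1 — Resonance: ω₀ = 1/√(LC) = 1/√(0.0139·2.79e-09) = 1.606e+05 rad/s.
Step 2 — f₀ = ω₀/(2π) = 2.556e+04 Hz.
Step 3 — Parallel Q: Q = R/(ω₀L) = 840/(1.606e+05·0.0139) = 0.3763.
Step 4 — Bandwidth: Δω = ω₀/Q = 4.267e+05 rad/s; BW = Δω/(2π) = 6.791e+04 Hz.

(a) f₀ = 2.556e+04 Hz  (b) Q = 0.3763  (c) BW = 6.791e+04 Hz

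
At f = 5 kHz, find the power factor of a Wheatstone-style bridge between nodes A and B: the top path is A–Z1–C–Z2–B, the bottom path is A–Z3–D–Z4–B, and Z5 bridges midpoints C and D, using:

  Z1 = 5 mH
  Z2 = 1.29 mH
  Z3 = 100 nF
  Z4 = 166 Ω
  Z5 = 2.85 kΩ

Step 1 — Angular frequency: ω = 2π·f = 2π·5000 = 3.142e+04 rad/s.
Step 2 — Component impedances:
  Z1: Z = jωL = j·3.142e+04·0.005 = 0 + j157.1 Ω
  Z2: Z = jωL = j·3.142e+04·0.00129 = 0 + j40.53 Ω
  Z3: Z = 1/(jωC) = -j/(ω·C) = 0 - j318.3 Ω
  Z4: Z = R = 166 Ω
  Z5: Z = R = 2850 Ω
Step 3 — Bridge requires nodal analysis (the Z5 bridge couples midpoints C and D, so the two paths cannot be reduced to a simple series/parallel combination). Setting node B to ground and injecting 1 A at node A, the 3-node admittance system at A, C, D solves to V_A = Z_AB = 149.8 + j315 Ω = 348.8∠64.6° Ω.
Step 4 — Power factor: PF = cos(φ) = Re(Z)/|Z| = 149.84/348.79 = 0.4296.
Step 5 — Type: Im(Z) = 315 ⇒ lagging (phase φ = 64.6°).

PF = 0.4296 (lagging, φ = 64.6°)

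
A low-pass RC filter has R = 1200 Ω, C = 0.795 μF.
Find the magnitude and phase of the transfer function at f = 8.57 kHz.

Step 1 — Angular frequency: ω = 2π·8570 = 5.385e+04 rad/s.
Step 2 — Transfer function: H(jω) = 1/(1 + jωRC).
Step 3 — Denominator: 1 + jωRC = 1 + j·5.385e+04·1200·7.95e-07 = 1 + j51.37.
Step 4 — H = 0.0003788 - j0.01946.
Step 5 — Magnitude: |H| = 0.01946 (-34.2 dB); phase: φ = -88.9°.

|H| = 0.01946 (-34.2 dB), φ = -88.9°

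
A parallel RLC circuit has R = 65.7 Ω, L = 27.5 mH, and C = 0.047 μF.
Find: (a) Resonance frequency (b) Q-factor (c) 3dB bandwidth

Step 1 — Resonance: ω₀ = 1/√(LC) = 1/√(0.0275·4.7e-08) = 2.782e+04 rad/s.
Step 2 — f₀ = ω₀/(2π) = 4427 Hz.
Step 3 — Parallel Q: Q = R/(ω₀L) = 65.7/(2.782e+04·0.0275) = 0.08589.
Step 4 — Bandwidth: Δω = ω₀/Q = 3.238e+05 rad/s; BW = Δω/(2π) = 5.154e+04 Hz.

(a) f₀ = 4427 Hz  (b) Q = 0.08589  (c) BW = 5.154e+04 Hz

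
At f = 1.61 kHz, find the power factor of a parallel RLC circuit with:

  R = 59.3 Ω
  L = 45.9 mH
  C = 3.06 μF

Step 1 — Angular frequency: ω = 2π·f = 2π·1610 = 1.012e+04 rad/s.
Step 2 — Component impedances:
  R: Z = R = 59.3 Ω
  L: Z = jωL = j·1.012e+04·0.0459 = 0 + j464.3 Ω
  C: Z = 1/(jωC) = -j/(ω·C) = 0 - j32.31 Ω
Step 3 — Parallel combination: 1/Z_total = 1/R + 1/L + 1/C; Z_total = 15.14 - j25.86 Ω = 29.96∠-59.7° Ω.
Step 4 — Power factor: PF = cos(φ) = Re(Z)/|Z| = 15.14/29.96 = 0.5053.
Step 5 — Type: Im(Z) = -25.86 ⇒ leading (phase φ = -59.7°).

PF = 0.5053 (leading, φ = -59.7°)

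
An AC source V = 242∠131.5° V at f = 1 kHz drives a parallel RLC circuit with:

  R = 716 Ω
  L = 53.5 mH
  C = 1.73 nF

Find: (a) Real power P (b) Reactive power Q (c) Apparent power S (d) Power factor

Step 1 — Angular frequency: ω = 2π·f = 2π·1000 = 6283 rad/s.
Step 2 — Component impedances:
  R: Z = R = 716 Ω
  L: Z = jωL = j·6283·0.0535 = 0 + j336.2 Ω
  C: Z = 1/(jωC) = -j/(ω·C) = 0 - j9.2e+04 Ω
Step 3 — Parallel combination: 1/Z_total = 1/R + 1/L + 1/C; Z_total = 130.1 + j276.1 Ω = 305.2∠64.8° Ω.
Step 4 — Source phasor: V = 242∠131.5° V = -160.4 + j181.2 V.
Step 5 — Current: I = V / Z = 0.3133 + j0.7284 A = 0.7929∠66.7° A.
Step 6 — Complex power: S = V·I* = 81.79 + j173.6 VA.
Step 7 — Real power: P = Re(S) = 81.79 W.
Step 8 — Reactive power: Q = Im(S) = 173.6 VAR.
Step 9 — Apparent power: |S| = 191.9 VA.
Step 10 — Power factor: PF = P/|S| = 0.4263 (lagging).

(a) P = 81.79 W  (b) Q = 173.6 VAR  (c) S = 191.9 VA  (d) PF = 0.4263 (lagging)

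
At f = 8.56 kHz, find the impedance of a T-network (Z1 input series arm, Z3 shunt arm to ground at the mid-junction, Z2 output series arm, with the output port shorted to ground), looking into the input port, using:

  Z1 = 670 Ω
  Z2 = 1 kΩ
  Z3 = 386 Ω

Step 1 — Angular frequency: ω = 2π·f = 2π·8560 = 5.378e+04 rad/s.
Step 2 — Component impedances:
  Z1: Z = R = 670 Ω
  Z2: Z = R = 1000 Ω
  Z3: Z = R = 386 Ω
Step 3 — With the output port shorted to ground, the output series arm Z2 runs from the junction to ground; the shunt arm Z3 also runs from the junction to ground. They appear in parallel: Z3 || Z2 = 278.5 Ω.
Step 4 — Series with input arm Z1: Z_in = Z1 + (Z3 || Z2) = 948.5 Ω = 948.5∠0.0° Ω.

Z = 948.5 Ω = 948.5∠0.0° Ω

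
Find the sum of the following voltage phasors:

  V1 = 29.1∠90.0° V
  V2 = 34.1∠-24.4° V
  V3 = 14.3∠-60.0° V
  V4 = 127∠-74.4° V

Step 1 — Convert each phasor to rectangular form:
  V1 = 29.1·(cos(90.0°) + j·sin(90.0°)) = 0 + j29.1 V
  V2 = 34.1·(cos(-24.4°) + j·sin(-24.4°)) = 31.05 - j14.09 V
  V3 = 14.3·(cos(-60.0°) + j·sin(-60.0°)) = 7.15 - j12.38 V
  V4 = 127·(cos(-74.4°) + j·sin(-74.4°)) = 34.15 - j122.3 V
Step 2 — Sum components: V_total = 72.36 - j119.7 V.
Step 3 — Convert to polar: |V_total| = 139.9 V, ∠V_total = -58.8°.

V_total = 139.9∠-58.8° V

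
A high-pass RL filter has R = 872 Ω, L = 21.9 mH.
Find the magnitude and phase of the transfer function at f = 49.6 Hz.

Step 1 — Angular frequency: ω = 2π·49.6 = 311.6 rad/s.
Step 2 — Transfer function: H(jω) = jωL/(R + jωL).
Step 3 — Numerator jωL = j·6.825; denominator R + jωL = 872 + j6.825.
Step 4 — H = 6.126e-05 + j0.007826.
Step 5 — Magnitude: |H| = 0.007827 (-42.1 dB); phase: φ = 89.6°.

|H| = 0.007827 (-42.1 dB), φ = 89.6°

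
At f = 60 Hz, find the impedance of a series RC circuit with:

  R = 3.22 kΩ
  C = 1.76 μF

Step 1 — Angular frequency: ω = 2π·f = 2π·60 = 377 rad/s.
Step 2 — Component impedances:
  R: Z = R = 3220 Ω
  C: Z = 1/(jωC) = -j/(ω·C) = 0 - j1507 Ω
Step 3 — Series combination: Z_total = R + C = 3220 - j1507 Ω = 3555∠-25.1° Ω.

Z = 3220 - j1507 Ω = 3555∠-25.1° Ω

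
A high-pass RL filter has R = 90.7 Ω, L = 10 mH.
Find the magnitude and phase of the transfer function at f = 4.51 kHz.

Step 1 — Angular frequency: ω = 2π·4510 = 2.834e+04 rad/s.
Step 2 — Transfer function: H(jω) = jωL/(R + jωL).
Step 3 — Numerator jωL = j·283.4; denominator R + jωL = 90.7 + j283.4.
Step 4 — H = 0.9071 + j0.2903.
Step 5 — Magnitude: |H| = 0.9524 (-0.4 dB); phase: φ = 17.7°.

|H| = 0.9524 (-0.4 dB), φ = 17.7°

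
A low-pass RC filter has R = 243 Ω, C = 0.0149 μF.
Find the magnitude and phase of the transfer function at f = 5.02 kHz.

Step 1 — Angular frequency: ω = 2π·5020 = 3.154e+04 rad/s.
Step 2 — Transfer function: H(jω) = 1/(1 + jωRC).
Step 3 — Denominator: 1 + jωRC = 1 + j·3.154e+04·243·1.49e-08 = 1 + j0.1142.
Step 4 — H = 0.9871 - j0.1127.
Step 5 — Magnitude: |H| = 0.9935 (-0.1 dB); phase: φ = -6.5°.

|H| = 0.9935 (-0.1 dB), φ = -6.5°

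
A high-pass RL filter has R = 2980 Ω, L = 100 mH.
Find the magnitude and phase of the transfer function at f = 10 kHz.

Step 1 — Angular frequency: ω = 2π·1e+04 = 6.283e+04 rad/s.
Step 2 — Transfer function: H(jω) = jωL/(R + jωL).
Step 3 — Numerator jωL = j·6283; denominator R + jωL = 2980 + j6283.
Step 4 — H = 0.8164 + j0.3872.
Step 5 — Magnitude: |H| = 0.9035 (-0.9 dB); phase: φ = 25.4°.

|H| = 0.9035 (-0.9 dB), φ = 25.4°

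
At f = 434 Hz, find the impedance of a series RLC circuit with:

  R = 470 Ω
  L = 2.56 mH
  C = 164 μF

Step 1 — Angular frequency: ω = 2π·f = 2π·434 = 2727 rad/s.
Step 2 — Component impedances:
  R: Z = R = 470 Ω
  L: Z = jωL = j·2727·0.00256 = 0 + j6.981 Ω
  C: Z = 1/(jωC) = -j/(ω·C) = 0 - j2.236 Ω
Step 3 — Series combination: Z_total = R + L + C = 470 + j4.745 Ω = 470∠0.6° Ω.

Z = 470 + j4.745 Ω = 470∠0.6° Ω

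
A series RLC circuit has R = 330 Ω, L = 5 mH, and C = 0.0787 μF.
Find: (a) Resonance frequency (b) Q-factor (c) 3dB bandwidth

Step 1 — Resonance condition Im(Z)=0 gives ω₀ = 1/√(LC).
Step 2 — ω₀ = 1/√(0.005·7.87e-08) = 5.041e+04 rad/s.
Step 3 — f₀ = ω₀/(2π) = 8023 Hz.
Step 4 — Series Q: Q = ω₀L/R = 5.041e+04·0.005/330 = 0.7638.
Step 5 — 3dB bandwidth: Δω = ω₀/Q = 6.6e+04 rad/s; BW = Δω/(2π) = 1.05e+04 Hz.

(a) f₀ = 8023 Hz  (b) Q = 0.7638  (c) BW = 1.05e+04 Hz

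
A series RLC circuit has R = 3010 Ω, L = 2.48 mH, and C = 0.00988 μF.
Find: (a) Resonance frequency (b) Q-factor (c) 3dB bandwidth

Step 1 — Resonance condition Im(Z)=0 gives ω₀ = 1/√(LC).
Step 2 — ω₀ = 1/√(0.00248·9.88e-09) = 2.02e+05 rad/s.
Step 3 — f₀ = ω₀/(2π) = 3.215e+04 Hz.
Step 4 — Series Q: Q = ω₀L/R = 2.02e+05·0.00248/3010 = 0.1664.
Step 5 — 3dB bandwidth: Δω = ω₀/Q = 1.214e+06 rad/s; BW = Δω/(2π) = 1.932e+05 Hz.

(a) f₀ = 3.215e+04 Hz  (b) Q = 0.1664  (c) BW = 1.932e+05 Hz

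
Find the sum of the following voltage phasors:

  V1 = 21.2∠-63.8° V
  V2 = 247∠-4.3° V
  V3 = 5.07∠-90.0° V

Step 1 — Convert each phasor to rectangular form:
  V1 = 21.2·(cos(-63.8°) + j·sin(-63.8°)) = 9.36 - j19.02 V
  V2 = 247·(cos(-4.3°) + j·sin(-4.3°)) = 246.3 - j18.52 V
  V3 = 5.07·(cos(-90.0°) + j·sin(-90.0°)) = 0 - j5.07 V
Step 2 — Sum components: V_total = 255.7 - j42.61 V.
Step 3 — Convert to polar: |V_total| = 259.2 V, ∠V_total = -9.5°.

V_total = 259.2∠-9.5° V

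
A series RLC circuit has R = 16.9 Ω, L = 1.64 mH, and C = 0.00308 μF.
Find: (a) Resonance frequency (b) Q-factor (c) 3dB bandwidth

Step 1 — Resonance condition Im(Z)=0 gives ω₀ = 1/√(LC).
Step 2 — ω₀ = 1/√(0.00164·3.08e-09) = 4.449e+05 rad/s.
Step 3 — f₀ = ω₀/(2π) = 7.081e+04 Hz.
Step 4 — Series Q: Q = ω₀L/R = 4.449e+05·0.00164/16.9 = 43.18.
Step 5 — 3dB bandwidth: Δω = ω₀/Q = 1.03e+04 rad/s; BW = Δω/(2π) = 1640 Hz.

(a) f₀ = 7.081e+04 Hz  (b) Q = 43.18  (c) BW = 1640 Hz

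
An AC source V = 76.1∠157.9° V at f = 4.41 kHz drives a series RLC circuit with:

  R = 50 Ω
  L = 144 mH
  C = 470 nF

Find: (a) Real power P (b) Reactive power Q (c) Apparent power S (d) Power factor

Step 1 — Angular frequency: ω = 2π·f = 2π·4410 = 2.771e+04 rad/s.
Step 2 — Component impedances:
  R: Z = R = 50 Ω
  L: Z = jωL = j·2.771e+04·0.144 = 0 + j3990 Ω
  C: Z = 1/(jωC) = -j/(ω·C) = 0 - j76.79 Ω
Step 3 — Series combination: Z_total = R + L + C = 50 + j3913 Ω = 3914∠89.3° Ω.
Step 4 — Source phasor: V = 76.1∠157.9° V = -70.51 + j28.63 V.
Step 5 — Current: I = V / Z = 0.007085 + j0.01811 A = 0.01944∠68.6° A.
Step 6 — Complex power: S = V·I* = 0.01891 + j1.48 VA.
Step 7 — Real power: P = Re(S) = 0.01891 W.
Step 8 — Reactive power: Q = Im(S) = 1.48 VAR.
Step 9 — Apparent power: |S| = 1.48 VA.
Step 10 — Power factor: PF = P/|S| = 0.01278 (lagging).

(a) P = 0.01891 W  (b) Q = 1.48 VAR  (c) S = 1.48 VA  (d) PF = 0.01278 (lagging)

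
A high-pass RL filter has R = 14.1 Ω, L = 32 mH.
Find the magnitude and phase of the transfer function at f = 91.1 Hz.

Step 1 — Angular frequency: ω = 2π·91.1 = 572.4 rad/s.
Step 2 — Transfer function: H(jω) = jωL/(R + jωL).
Step 3 — Numerator jωL = j·18.32; denominator R + jωL = 14.1 + j18.32.
Step 4 — H = 0.6279 + j0.4834.
Step 5 — Magnitude: |H| = 0.7924 (-2.0 dB); phase: φ = 37.6°.

|H| = 0.7924 (-2.0 dB), φ = 37.6°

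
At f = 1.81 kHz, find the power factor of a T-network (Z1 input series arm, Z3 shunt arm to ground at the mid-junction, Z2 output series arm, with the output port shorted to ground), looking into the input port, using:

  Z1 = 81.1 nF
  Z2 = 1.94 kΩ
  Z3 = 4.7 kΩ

Step 1 — Angular frequency: ω = 2π·f = 2π·1810 = 1.137e+04 rad/s.
Step 2 — Component impedances:
  Z1: Z = 1/(jωC) = -j/(ω·C) = 0 - j1084 Ω
  Z2: Z = R = 1940 Ω
  Z3: Z = R = 4700 Ω
Step 3 — With the output port shorted to ground, the output series arm Z2 runs from the junction to ground; the shunt arm Z3 also runs from the junction to ground. They appear in parallel: Z3 || Z2 = 1373 Ω.
Step 4 — Series with input arm Z1: Z_in = Z1 + (Z3 || Z2) = 1373 - j1084 Ω = 1750∠-38.3° Ω.
Step 5 — Power factor: PF = cos(φ) = Re(Z)/|Z| = 1373.19/1749.63 = 0.7848.
Step 6 — Type: Im(Z) = -1084 ⇒ leading (phase φ = -38.3°).

PF = 0.7848 (leading, φ = -38.3°)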